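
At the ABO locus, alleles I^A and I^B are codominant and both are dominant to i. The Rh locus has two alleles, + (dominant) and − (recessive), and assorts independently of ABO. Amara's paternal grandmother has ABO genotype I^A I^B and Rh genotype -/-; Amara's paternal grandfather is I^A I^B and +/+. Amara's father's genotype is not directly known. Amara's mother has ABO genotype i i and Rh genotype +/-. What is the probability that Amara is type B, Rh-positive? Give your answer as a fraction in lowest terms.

Amara's father's ABO genotype from I^A I^B × I^A I^B: 1/4 I^A I^A, 1/2 I^A I^B, 1/4 I^B I^B.
Crossing each possibility with the mother i i and summing P(type B): 1/4·0 + 1/2·1/2 + 1/4·1 = 1/2.
Similarly for Rh via the father's Rh distribution: P(Rh+) = 3/4.
Independent loci: 1/2 × 3/4 = 3/8.

3/8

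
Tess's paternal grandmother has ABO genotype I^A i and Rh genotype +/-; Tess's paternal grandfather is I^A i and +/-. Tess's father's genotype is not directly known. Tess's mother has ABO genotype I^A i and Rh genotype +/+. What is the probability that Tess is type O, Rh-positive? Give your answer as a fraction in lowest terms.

Tess's father's ABO genotype from I^A i × I^A i: 1/4 I^A I^A, 1/2 I^A i, 1/4 i i.
Crossing each possibility with the mother I^A i and summing P(type O): 1/4·0 + 1/2·1/4 + 1/4·1/2 = 1/4.
Similarly for Rh via the father's Rh distribution: P(Rh+) = 1.
Independent loci: 1/4 × 1 = 1/4.

1/4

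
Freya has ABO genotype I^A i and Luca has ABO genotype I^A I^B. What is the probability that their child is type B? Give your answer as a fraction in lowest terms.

1/4

ABO cross I^A i × I^A I^B → offspring phenotypes: 1/2 A, 1/4 B, 1/4 AB.
So P(type B) = 1/4.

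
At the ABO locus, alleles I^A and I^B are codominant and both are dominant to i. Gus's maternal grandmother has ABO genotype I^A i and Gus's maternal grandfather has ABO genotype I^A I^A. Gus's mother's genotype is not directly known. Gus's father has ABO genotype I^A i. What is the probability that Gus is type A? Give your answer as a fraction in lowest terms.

7/8

Gus's mother's ABO genotype from I^A i × I^A I^A: 1/2 I^A I^A, 1/2 I^A i.
Crossing each possibility with the father I^A i and summing P(type A): 1/2·1 + 1/2·3/4 = 7/8.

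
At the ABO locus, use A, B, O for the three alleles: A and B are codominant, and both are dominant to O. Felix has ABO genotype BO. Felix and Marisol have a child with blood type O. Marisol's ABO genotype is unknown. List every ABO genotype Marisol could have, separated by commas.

AO, BO, OO

For each candidate genotype of Marisol, check whether crossing it with BO can produce every observed child phenotype.
  AA → possible child types {A, AB} ✗
  AB → possible child types {A, B, AB} ✗
  AO → possible child types {O, A, B, AB} ✓
  BB → possible child types {B} ✗
  BO → possible child types {O, B} ✓
  OO → possible child types {O, B} ✓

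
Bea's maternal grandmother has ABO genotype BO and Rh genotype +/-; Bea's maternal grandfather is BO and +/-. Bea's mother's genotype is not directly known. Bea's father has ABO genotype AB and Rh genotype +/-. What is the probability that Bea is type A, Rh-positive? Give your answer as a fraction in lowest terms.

Bea's mother's ABO genotype from BO × BO: 1/4 BB, 1/2 BO, 1/4 OO.
Crossing each possibility with the father AB and summing P(type A): 1/4·0 + 1/2·1/4 + 1/4·1/2 = 1/4.
Similarly for Rh via the mother's Rh distribution: P(Rh+) = 3/4.
Independent loci: 1/4 × 3/4 = 3/16.

3/16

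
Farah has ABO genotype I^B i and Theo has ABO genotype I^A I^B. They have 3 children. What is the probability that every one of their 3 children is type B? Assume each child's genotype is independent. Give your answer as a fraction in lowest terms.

1/8

ABO cross I^B i × I^A I^B → 1/4 A, 1/2 B, 1/4 AB.
So P(type B) = 1/2 per child.
All 3 independent: (1/2)^3 = 1/8.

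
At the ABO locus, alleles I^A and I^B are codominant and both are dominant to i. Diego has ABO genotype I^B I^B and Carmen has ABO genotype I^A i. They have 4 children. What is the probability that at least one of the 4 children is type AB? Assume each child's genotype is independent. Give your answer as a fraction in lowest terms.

ABO cross I^B I^B × I^A i → 1/2 B, 1/2 AB.
So P(type AB) = 1/2 per child.
P(none) = (1/2)^4 = 1/16; P(at least one) = 1 − 1/16 = 15/16.

15/16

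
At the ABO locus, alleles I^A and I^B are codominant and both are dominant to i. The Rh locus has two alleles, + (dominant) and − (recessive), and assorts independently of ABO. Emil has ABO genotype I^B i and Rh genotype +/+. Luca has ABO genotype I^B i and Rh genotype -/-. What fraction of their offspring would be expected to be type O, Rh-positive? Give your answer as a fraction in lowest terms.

ABO cross I^B i × I^B i → offspring phenotypes: 1/4 O, 3/4 B.
Rh cross +/+ × -/- → 1 Rh+.
Independent loci: P(type O, Rh-positive) = 1/4 × 1 = 1/4.

1/4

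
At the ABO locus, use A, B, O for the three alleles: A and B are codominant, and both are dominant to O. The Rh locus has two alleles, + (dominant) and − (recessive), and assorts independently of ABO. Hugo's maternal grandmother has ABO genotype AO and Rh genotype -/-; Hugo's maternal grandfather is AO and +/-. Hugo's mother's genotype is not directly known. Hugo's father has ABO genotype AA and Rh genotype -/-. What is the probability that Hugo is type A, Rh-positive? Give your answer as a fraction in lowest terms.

Hugo's mother's ABO genotype from AO × AO: 1/4 AA, 1/2 AO, 1/4 OO.
Crossing each possibility with the father AA and summing P(type A): 1/4·1 + 1/2·1 + 1/4·1 = 1.
Similarly for Rh via the mother's Rh distribution: P(Rh+) = 1/4.
Independent loci: 1 × 1/4 = 1/4.

1/4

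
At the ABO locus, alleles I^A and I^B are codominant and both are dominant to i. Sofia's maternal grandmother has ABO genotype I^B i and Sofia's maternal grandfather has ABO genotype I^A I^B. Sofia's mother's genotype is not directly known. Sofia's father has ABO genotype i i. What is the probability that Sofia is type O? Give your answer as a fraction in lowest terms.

1/4

Sofia's mother's ABO genotype from I^B i × I^A I^B: 1/4 I^A I^B, 1/4 I^A i, 1/4 I^B I^B, 1/4 I^B i.
Crossing each possibility with the father i i and summing P(type O): 1/4·0 + 1/4·1/2 + 1/4·0 + 1/4·1/2 = 1/4.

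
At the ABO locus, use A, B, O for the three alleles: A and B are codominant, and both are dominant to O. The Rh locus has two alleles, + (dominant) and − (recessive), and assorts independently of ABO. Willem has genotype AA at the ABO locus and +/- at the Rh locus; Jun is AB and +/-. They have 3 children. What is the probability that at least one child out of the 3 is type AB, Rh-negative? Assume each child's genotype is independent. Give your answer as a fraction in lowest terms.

169/512

ABO cross AA × AB → 1/2 A, 1/2 AB.
Rh cross +/- × +/- → 3/4 Rh+, 1/4 Rh-; so P(type AB, Rh-negative) = 1/2 × 1/4 = 1/8 per child.
P(none) = (7/8)^3 = 343/512; P(at least one) = 1 − 343/512 = 169/512.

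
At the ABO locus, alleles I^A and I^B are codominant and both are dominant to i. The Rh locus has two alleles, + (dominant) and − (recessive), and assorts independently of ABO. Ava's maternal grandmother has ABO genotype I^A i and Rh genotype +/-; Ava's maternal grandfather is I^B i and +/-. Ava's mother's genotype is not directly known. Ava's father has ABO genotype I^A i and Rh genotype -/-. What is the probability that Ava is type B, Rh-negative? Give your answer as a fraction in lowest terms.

Ava's mother's ABO genotype from I^A i × I^B i: 1/4 I^A I^B, 1/4 I^A i, 1/4 I^B i, 1/4 i i.
Crossing each possibility with the father I^A i and summing P(type B): 1/4·1/4 + 1/4·0 + 1/4·1/4 + 1/4·0 = 1/8.
Similarly for Rh via the mother's Rh distribution: P(Rh-) = 1/2.
Independent loci: 1/8 × 1/2 = 1/16.

1/16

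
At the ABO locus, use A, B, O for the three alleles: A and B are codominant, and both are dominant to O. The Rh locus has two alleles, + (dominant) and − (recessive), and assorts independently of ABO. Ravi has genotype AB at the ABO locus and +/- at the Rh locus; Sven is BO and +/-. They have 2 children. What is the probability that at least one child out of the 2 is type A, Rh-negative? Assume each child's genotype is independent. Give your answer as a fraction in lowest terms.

31/256

ABO cross AB × BO → 1/4 A, 1/2 B, 1/4 AB.
Rh cross +/- × +/- → 3/4 Rh+, 1/4 Rh-; so P(type A, Rh-negative) = 1/4 × 1/4 = 1/16 per child.
P(none) = (15/16)^2 = 225/256; P(at least one) = 1 − 225/256 = 31/256.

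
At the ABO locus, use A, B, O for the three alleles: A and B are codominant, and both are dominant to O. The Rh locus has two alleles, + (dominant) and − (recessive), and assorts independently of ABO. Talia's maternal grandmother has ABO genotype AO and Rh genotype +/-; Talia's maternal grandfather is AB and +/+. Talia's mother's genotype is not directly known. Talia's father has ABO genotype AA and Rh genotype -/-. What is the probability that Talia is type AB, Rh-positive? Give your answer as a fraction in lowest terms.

3/16

Talia's mother's ABO genotype from AO × AB: 1/4 AA, 1/4 AB, 1/4 AO, 1/4 BO.
Crossing each possibility with the father AA and summing P(type AB): 1/4·0 + 1/4·1/2 + 1/4·0 + 1/4·1/2 = 1/4.
Similarly for Rh via the mother's Rh distribution: P(Rh+) = 3/4.
Independent loci: 1/4 × 3/4 = 3/16.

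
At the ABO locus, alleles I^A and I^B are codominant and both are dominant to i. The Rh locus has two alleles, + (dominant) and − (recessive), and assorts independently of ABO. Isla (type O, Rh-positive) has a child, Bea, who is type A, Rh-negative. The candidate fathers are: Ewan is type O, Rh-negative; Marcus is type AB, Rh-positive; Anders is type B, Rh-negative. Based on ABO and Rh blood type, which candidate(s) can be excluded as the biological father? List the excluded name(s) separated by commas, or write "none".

A candidate is excluded only if no genotype consistent with his phenotype could produce a type A, Rh-negative child with a type O, Rh-positive mother.
Ewan (type O, Rh-): no genotype consistent with that phenotype can produce a type-A Rh- child with a type-O mother.
Anders (type B, Rh-): no genotype consistent with that phenotype can produce a type-A Rh- child with a type-O mother.

Ewan, Anders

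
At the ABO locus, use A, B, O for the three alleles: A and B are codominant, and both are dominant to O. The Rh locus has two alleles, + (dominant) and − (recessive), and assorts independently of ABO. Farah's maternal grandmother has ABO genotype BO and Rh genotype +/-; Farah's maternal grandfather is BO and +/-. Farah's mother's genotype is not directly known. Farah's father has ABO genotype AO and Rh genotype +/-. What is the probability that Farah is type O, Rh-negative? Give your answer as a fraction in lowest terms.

Farah's mother's ABO genotype from BO × BO: 1/4 BB, 1/2 BO, 1/4 OO.
Crossing each possibility with the father AO and summing P(type O): 1/4·0 + 1/2·1/4 + 1/4·1/2 = 1/4.
Similarly for Rh via the mother's Rh distribution: P(Rh-) = 1/4.
Independent loci: 1/4 × 1/4 = 1/16.

1/16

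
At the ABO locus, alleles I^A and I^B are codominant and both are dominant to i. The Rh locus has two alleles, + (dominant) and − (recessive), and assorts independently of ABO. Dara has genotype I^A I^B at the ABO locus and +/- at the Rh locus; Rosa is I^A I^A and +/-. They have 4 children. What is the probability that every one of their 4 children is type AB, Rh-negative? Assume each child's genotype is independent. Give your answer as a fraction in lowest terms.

ABO cross I^A I^B × I^A I^A → 1/2 A, 1/2 AB.
Rh cross +/- × +/- → 3/4 Rh+, 1/4 Rh-; so P(type AB, Rh-negative) = 1/2 × 1/4 = 1/8 per child.
All 4 independent: (1/8)^4 = 1/4096.

1/4096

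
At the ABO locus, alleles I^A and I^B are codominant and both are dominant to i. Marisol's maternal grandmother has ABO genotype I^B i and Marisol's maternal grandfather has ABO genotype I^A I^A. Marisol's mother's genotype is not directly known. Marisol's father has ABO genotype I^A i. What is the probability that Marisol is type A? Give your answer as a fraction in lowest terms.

Marisol's mother's ABO genotype from I^B i × I^A I^A: 1/2 I^A I^B, 1/2 I^A i.
Crossing each possibility with the father I^A i and summing P(type A): 1/2·1/2 + 1/2·3/4 = 5/8.

5/8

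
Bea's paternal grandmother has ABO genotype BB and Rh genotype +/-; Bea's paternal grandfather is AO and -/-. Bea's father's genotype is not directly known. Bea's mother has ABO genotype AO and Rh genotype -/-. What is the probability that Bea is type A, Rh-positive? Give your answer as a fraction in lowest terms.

3/32

Bea's father's ABO genotype from BB × AO: 1/2 AB, 1/2 BO.
Crossing each possibility with the mother AO and summing P(type A): 1/2·1/2 + 1/2·1/4 = 3/8.
Similarly for Rh via the father's Rh distribution: P(Rh+) = 1/4.
Independent loci: 3/8 × 1/4 = 3/32.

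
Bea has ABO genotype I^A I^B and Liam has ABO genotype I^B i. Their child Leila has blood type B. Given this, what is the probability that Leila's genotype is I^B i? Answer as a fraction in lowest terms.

1/2

Cross I^A I^B × I^B i → 1/4 I^A I^B, 1/4 I^A i, 1/4 I^B I^B, 1/4 I^B i.
Type-B genotypes among offspring: I^B I^B (1/4), I^B i (1/4); total 1/2.
P(I^B i | type B) = (1/4) / (1/2) = 1/2.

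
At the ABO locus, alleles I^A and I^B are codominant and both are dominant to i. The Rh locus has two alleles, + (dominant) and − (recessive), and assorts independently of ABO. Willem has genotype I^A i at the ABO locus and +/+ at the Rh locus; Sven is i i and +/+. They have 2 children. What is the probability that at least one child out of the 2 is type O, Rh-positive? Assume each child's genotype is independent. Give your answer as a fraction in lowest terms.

3/4

ABO cross I^A i × i i → 1/2 O, 1/2 A.
Rh cross +/+ × +/+ → 1 Rh+; so P(type O, Rh-positive) = 1/2 × 1 = 1/2 per child.
P(none) = (1/2)^2 = 1/4; P(at least one) = 1 − 1/4 = 3/4.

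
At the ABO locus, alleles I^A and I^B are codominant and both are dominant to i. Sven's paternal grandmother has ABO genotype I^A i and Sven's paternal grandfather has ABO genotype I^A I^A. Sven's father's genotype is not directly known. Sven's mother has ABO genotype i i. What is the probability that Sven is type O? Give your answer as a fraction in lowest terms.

Sven's father's ABO genotype from I^A i × I^A I^A: 1/2 I^A I^A, 1/2 I^A i.
Crossing each possibility with the mother i i and summing P(type O): 1/2·0 + 1/2·1/2 = 1/4.

1/4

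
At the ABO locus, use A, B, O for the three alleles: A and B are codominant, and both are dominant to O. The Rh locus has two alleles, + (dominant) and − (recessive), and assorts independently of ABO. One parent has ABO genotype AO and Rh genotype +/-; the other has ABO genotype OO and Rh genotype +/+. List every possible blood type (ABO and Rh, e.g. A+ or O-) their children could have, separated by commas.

Gametes from AO × OO give offspring ABO genotypes AO, OO, i.e. phenotypes O, A.
Rh cross +/- × +/+ → phenotypes Rh+.
Combining independently: O+, A+.

O+, A+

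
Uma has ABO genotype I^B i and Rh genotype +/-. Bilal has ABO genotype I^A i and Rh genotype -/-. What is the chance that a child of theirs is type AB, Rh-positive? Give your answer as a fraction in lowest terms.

ABO cross I^B i × I^A i → offspring phenotypes: 1/4 O, 1/4 A, 1/4 B, 1/4 AB.
Rh cross +/- × -/- → 1/2 Rh+, 1/2 Rh-.
Independent loci: P(type AB, Rh-positive) = 1/4 × 1/2 = 1/8.

1/8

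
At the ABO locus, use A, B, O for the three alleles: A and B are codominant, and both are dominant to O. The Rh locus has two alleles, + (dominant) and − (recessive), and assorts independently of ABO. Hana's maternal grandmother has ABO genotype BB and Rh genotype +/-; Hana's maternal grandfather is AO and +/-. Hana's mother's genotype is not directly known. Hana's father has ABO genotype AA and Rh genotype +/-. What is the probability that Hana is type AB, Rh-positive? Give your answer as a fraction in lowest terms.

3/8

Hana's mother's ABO genotype from BB × AO: 1/2 AB, 1/2 BO.
Crossing each possibility with the father AA and summing P(type AB): 1/2·1/2 + 1/2·1/2 = 1/2.
Similarly for Rh via the mother's Rh distribution: P(Rh+) = 3/4.
Independent loci: 1/2 × 3/4 = 3/8.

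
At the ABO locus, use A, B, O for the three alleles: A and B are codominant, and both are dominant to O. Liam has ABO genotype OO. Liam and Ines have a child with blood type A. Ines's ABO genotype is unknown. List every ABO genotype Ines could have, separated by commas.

For each candidate genotype of Ines, check whether crossing it with OO can produce every observed child phenotype.
  AA → possible child types {A} ✓
  AB → possible child types {A, B} ✓
  AO → possible child types {O, A} ✓
  BB → possible child types {B} ✗
  BO → possible child types {O, B} ✗
  OO → possible child types {O} ✗

AA, AB, AO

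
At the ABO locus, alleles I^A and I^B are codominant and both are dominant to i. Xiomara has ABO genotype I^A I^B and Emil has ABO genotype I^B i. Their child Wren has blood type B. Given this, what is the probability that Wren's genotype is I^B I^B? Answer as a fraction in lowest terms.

Cross I^A I^B × I^B i → 1/4 I^A I^B, 1/4 I^A i, 1/4 I^B I^B, 1/4 I^B i.
Type-B genotypes among offspring: I^B I^B (1/4), I^B i (1/4); total 1/2.
P(I^B I^B | type B) = (1/4) / (1/2) = 1/2.

1/2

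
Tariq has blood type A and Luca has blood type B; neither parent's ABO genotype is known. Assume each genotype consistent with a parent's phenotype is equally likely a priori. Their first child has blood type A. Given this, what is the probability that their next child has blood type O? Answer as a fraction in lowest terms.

1/12

Possible genotypes: Tariq ∈ {I^A I^A, I^A i}; Luca ∈ {I^B I^B, I^B i}.
Weight each parental genotype pair by prior × P(type-A child):
  I^A I^A × I^B i: posterior weight 2/3; P(next child type O) = 0.
  I^A i × I^B i: posterior weight 1/3; P(next child type O) = 1/4.
Weighted sum = 1/12.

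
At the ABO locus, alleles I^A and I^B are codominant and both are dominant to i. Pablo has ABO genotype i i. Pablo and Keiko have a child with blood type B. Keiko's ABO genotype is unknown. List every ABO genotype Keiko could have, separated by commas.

I^A I^B, I^B I^B, I^B i

For each candidate genotype of Keiko, check whether crossing it with i i can produce every observed child phenotype.
  I^A I^A → possible child types {A} ✗
  I^A I^B → possible child types {A, B} ✓
  I^A i → possible child types {O, A} ✗
  I^B I^B → possible child types {B} ✓
  I^B i → possible child types {O, B} ✓
  i i → possible child types {O} ✗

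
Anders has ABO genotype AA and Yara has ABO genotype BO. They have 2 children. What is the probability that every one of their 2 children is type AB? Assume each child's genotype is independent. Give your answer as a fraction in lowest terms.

1/4

ABO cross AA × BO → 1/2 A, 1/2 AB.
So P(type AB) = 1/2 per child.
All 2 independent: (1/2)^2 = 1/4.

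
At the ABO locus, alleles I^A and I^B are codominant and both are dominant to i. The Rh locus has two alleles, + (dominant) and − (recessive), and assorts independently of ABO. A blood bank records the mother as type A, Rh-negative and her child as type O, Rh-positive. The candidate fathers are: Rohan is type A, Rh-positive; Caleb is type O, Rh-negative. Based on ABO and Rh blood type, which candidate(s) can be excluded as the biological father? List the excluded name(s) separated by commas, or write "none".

Caleb

A candidate is excluded only if no genotype consistent with his phenotype could produce a type O, Rh-positive child with a type A, Rh-negative mother.
Caleb (type O, Rh-): no genotype consistent with that phenotype can produce a type-O Rh+ child with a type-A mother.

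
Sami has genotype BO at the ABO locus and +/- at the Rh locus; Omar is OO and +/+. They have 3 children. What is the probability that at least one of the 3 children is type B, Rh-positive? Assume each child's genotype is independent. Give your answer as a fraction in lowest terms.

ABO cross BO × OO → 1/2 O, 1/2 B.
Rh cross +/- × +/+ → 1 Rh+; so P(type B, Rh-positive) = 1/2 × 1 = 1/2 per child.
P(none) = (1/2)^3 = 1/8; P(at least one) = 1 − 1/8 = 7/8.

7/8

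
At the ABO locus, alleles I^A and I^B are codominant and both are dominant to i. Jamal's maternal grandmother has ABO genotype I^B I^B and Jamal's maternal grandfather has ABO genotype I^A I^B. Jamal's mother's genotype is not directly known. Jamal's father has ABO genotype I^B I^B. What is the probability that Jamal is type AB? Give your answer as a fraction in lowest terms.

Jamal's mother's ABO genotype from I^B I^B × I^A I^B: 1/2 I^A I^B, 1/2 I^B I^B.
Crossing each possibility with the father I^B I^B and summing P(type AB): 1/2·1/2 + 1/2·0 = 1/4.

1/4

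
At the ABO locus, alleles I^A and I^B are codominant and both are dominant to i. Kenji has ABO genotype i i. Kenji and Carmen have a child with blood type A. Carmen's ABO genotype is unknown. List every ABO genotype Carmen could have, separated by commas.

I^A I^A, I^A I^B, I^A i

For each candidate genotype of Carmen, check whether crossing it with i i can produce every observed child phenotype.
  I^A I^A → possible child types {A} ✓
  I^A I^B → possible child types {A, B} ✓
  I^A i → possible child types {O, A} ✓
  I^B I^B → possible child types {B} ✗
  I^B i → possible child types {O, B} ✗
  i i → possible child types {O} ✗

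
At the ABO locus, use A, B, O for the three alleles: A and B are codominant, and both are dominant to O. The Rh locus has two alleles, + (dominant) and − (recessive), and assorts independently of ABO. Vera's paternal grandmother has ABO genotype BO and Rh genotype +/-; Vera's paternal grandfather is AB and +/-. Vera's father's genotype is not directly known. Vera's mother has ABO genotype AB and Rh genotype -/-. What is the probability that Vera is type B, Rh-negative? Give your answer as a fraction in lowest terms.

3/16

Vera's father's ABO genotype from BO × AB: 1/4 AB, 1/4 AO, 1/4 BB, 1/4 BO.
Crossing each possibility with the mother AB and summing P(type B): 1/4·1/4 + 1/4·1/4 + 1/4·1/2 + 1/4·1/2 = 3/8.
Similarly for Rh via the father's Rh distribution: P(Rh-) = 1/2.
Independent loci: 3/8 × 1/2 = 3/16.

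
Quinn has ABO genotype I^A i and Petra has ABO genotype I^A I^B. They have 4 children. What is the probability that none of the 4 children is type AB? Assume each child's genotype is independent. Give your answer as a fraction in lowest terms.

81/256

ABO cross I^A i × I^A I^B → 1/2 A, 1/4 B, 1/4 AB.
So P(type AB) = 1/4 per child.
P(not type AB) = 3/4 for one child; (3/4)^4 = 81/256.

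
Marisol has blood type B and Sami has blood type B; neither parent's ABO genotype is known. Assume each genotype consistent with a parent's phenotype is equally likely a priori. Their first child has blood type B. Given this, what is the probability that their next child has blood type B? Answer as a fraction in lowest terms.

19/20

Possible genotypes: Marisol ∈ {I^B I^B, I^B i}; Sami ∈ {I^B I^B, I^B i}.
Weight each parental genotype pair by prior × P(type-B child):
  I^B I^B × I^B I^B: posterior weight 4/15; P(next child type B) = 1.
  I^B I^B × I^B i: posterior weight 4/15; P(next child type B) = 1.
  I^B i × I^B I^B: posterior weight 4/15; P(next child type B) = 1.
  I^B i × I^B i: posterior weight 1/5; P(next child type B) = 3/4.
Weighted sum = 19/20.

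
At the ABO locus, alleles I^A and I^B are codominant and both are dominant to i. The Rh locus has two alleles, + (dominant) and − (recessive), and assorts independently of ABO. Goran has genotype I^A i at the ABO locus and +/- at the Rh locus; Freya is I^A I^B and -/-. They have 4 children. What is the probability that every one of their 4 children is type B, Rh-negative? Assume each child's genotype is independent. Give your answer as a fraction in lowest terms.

1/4096

ABO cross I^A i × I^A I^B → 1/2 A, 1/4 B, 1/4 AB.
Rh cross +/- × -/- → 1/2 Rh+, 1/2 Rh-; so P(type B, Rh-negative) = 1/4 × 1/2 = 1/8 per child.
All 4 independent: (1/8)^4 = 1/4096.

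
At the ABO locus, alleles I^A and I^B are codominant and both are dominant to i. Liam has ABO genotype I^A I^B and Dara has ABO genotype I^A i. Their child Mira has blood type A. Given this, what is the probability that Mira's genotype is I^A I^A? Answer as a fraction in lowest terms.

Cross I^A I^B × I^A i → 1/4 I^A I^A, 1/4 I^A I^B, 1/4 I^A i, 1/4 I^B i.
Type-A genotypes among offspring: I^A I^A (1/4), I^A i (1/4); total 1/2.
P(I^A I^A | type A) = (1/4) / (1/2) = 1/2.

1/2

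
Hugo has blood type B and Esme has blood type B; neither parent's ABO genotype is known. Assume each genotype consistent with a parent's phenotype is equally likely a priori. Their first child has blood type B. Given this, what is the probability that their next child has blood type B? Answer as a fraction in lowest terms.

Possible genotypes: Hugo ∈ {BB, BO}; Esme ∈ {BB, BO}.
Weight each parental genotype pair by prior × P(type-B child):
  BB × BB: posterior weight 4/15; P(next child type B) = 1.
  BB × BO: posterior weight 4/15; P(next child type B) = 1.
  BO × BB: posterior weight 4/15; P(next child type B) = 1.
  BO × BO: posterior weight 1/5; P(next child type B) = 3/4.
Weighted sum = 19/20.

19/20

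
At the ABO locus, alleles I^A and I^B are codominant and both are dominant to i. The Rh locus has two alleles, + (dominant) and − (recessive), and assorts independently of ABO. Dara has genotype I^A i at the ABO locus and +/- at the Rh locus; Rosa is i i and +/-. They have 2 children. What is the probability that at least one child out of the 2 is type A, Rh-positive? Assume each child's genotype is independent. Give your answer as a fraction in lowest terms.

39/64

ABO cross I^A i × i i → 1/2 O, 1/2 A.
Rh cross +/- × +/- → 3/4 Rh+, 1/4 Rh-; so P(type A, Rh-positive) = 1/2 × 3/4 = 3/8 per child.
P(none) = (5/8)^2 = 25/64; P(at least one) = 1 − 25/64 = 39/64.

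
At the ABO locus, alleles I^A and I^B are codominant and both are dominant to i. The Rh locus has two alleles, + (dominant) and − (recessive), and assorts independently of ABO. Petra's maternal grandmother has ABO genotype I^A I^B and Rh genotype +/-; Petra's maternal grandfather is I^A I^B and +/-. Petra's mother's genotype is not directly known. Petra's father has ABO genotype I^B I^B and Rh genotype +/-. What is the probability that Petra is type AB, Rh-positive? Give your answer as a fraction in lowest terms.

3/8

Petra's mother's ABO genotype from I^A I^B × I^A I^B: 1/4 I^A I^A, 1/2 I^A I^B, 1/4 I^B I^B.
Crossing each possibility with the father I^B I^B and summing P(type AB): 1/4·1 + 1/2·1/2 + 1/4·0 = 1/2.
Similarly for Rh via the mother's Rh distribution: P(Rh+) = 3/4.
Independent loci: 1/2 × 3/4 = 3/8.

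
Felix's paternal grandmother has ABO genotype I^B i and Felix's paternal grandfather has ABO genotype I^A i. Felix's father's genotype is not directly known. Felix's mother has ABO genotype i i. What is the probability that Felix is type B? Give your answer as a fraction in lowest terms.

Felix's father's ABO genotype from I^B i × I^A i: 1/4 I^A I^B, 1/4 I^A i, 1/4 I^B i, 1/4 i i.
Crossing each possibility with the mother i i and summing P(type B): 1/4·1/2 + 1/4·0 + 1/4·1/2 + 1/4·0 = 1/4.

1/4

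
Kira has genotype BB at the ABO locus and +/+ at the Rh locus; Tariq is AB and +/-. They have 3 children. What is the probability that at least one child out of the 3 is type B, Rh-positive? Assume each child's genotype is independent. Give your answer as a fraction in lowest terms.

ABO cross BB × AB → 1/2 B, 1/2 AB.
Rh cross +/+ × +/- → 1 Rh+; so P(type B, Rh-positive) = 1/2 × 1 = 1/2 per child.
P(none) = (1/2)^3 = 1/8; P(at least one) = 1 − 1/8 = 7/8.

7/8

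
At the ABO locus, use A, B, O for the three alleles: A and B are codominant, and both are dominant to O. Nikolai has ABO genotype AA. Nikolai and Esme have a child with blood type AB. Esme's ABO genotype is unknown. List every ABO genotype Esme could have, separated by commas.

For each candidate genotype of Esme, check whether crossing it with AA can produce every observed child phenotype.
  AA → possible child types {A} ✗
  AB → possible child types {A, AB} ✓
  AO → possible child types {A} ✗
  BB → possible child types {AB} ✓
  BO → possible child types {A, AB} ✓
  OO → possible child types {A} ✗

AB, BB, BO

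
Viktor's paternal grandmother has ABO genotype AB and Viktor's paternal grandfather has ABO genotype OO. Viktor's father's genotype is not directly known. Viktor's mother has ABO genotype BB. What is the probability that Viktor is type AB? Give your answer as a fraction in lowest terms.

Viktor's father's ABO genotype from AB × OO: 1/2 AO, 1/2 BO.
Crossing each possibility with the mother BB and summing P(type AB): 1/2·1/2 + 1/2·0 = 1/4.

1/4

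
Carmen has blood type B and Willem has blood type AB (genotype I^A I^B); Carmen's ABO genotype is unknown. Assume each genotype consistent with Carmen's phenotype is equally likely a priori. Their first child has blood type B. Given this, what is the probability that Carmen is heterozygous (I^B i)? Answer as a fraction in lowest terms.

1/2

Possible genotypes: Carmen ∈ {I^B I^B, I^B i}; Willem ∈ {I^A I^B}.
Weight each parental genotype pair by prior × P(type-B child):
  I^B I^B × I^A I^B: posterior weight 1/2.
  I^B i × I^A I^B: posterior weight 1/2.
Sum the posterior weight over pairs where Carmen is I^B i: 1/2.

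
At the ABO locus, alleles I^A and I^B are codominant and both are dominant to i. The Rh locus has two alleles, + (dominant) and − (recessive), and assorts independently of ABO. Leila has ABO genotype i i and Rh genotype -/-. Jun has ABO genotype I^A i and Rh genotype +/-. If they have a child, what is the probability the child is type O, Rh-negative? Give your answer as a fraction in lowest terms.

ABO cross i i × I^A i → offspring phenotypes: 1/2 O, 1/2 A.
Rh cross -/- × +/- → 1/2 Rh+, 1/2 Rh-.
Independent loci: P(type O, Rh-negative) = 1/2 × 1/2 = 1/4.

1/4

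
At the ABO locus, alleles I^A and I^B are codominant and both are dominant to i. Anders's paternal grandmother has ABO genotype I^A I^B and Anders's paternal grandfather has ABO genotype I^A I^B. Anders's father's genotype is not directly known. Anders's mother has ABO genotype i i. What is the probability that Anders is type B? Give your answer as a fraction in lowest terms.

Anders's father's ABO genotype from I^A I^B × I^A I^B: 1/4 I^A I^A, 1/2 I^A I^B, 1/4 I^B I^B.
Crossing each possibility with the mother i i and summing P(type B): 1/4·0 + 1/2·1/2 + 1/4·1 = 1/2.

1/2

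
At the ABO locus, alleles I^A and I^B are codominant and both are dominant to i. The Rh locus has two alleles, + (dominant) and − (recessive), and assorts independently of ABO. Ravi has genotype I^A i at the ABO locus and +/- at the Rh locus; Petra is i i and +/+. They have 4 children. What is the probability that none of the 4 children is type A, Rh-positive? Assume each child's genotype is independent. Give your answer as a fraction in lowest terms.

1/16

ABO cross I^A i × i i → 1/2 O, 1/2 A.
Rh cross +/- × +/+ → 1 Rh+; so P(type A, Rh-positive) = 1/2 × 1 = 1/2 per child.
P(not type A, Rh-positive) = 1/2 for one child; (1/2)^4 = 1/16.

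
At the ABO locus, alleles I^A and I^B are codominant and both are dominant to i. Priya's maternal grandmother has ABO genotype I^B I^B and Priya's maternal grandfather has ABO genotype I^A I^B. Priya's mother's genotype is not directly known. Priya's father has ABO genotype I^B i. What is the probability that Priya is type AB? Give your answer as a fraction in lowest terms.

Priya's mother's ABO genotype from I^B I^B × I^A I^B: 1/2 I^A I^B, 1/2 I^B I^B.
Crossing each possibility with the father I^B i and summing P(type AB): 1/2·1/4 + 1/2·0 = 1/8.

1/8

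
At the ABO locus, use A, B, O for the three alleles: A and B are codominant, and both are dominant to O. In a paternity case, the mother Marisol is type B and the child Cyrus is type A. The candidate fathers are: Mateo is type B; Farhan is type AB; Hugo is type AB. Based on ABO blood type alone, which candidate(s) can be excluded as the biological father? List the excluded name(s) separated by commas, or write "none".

A candidate is excluded only if no genotype consistent with his phenotype could produce a type A child with a type B mother.
Mateo (type B): no genotype consistent with that phenotype can produce a type-A child with a type-B mother.

Mateo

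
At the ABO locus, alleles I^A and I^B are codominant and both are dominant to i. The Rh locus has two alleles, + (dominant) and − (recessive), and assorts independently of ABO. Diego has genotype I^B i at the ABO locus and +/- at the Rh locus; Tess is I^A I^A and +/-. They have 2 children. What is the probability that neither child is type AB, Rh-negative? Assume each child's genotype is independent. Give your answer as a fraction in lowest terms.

ABO cross I^B i × I^A I^A → 1/2 A, 1/2 AB.
Rh cross +/- × +/- → 3/4 Rh+, 1/4 Rh-; so P(type AB, Rh-negative) = 1/2 × 1/4 = 1/8 per child.
P(not type AB, Rh-negative) = 7/8 for one child; (7/8)^2 = 49/64.

49/64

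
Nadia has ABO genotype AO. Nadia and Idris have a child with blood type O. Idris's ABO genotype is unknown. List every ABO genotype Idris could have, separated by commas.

AO, BO, OO

For each candidate genotype of Idris, check whether crossing it with AO can produce every observed child phenotype.
  AA → possible child types {A} ✗
  AB → possible child types {A, B, AB} ✗
  AO → possible child types {O, A} ✓
  BB → possible child types {B, AB} ✗
  BO → possible child types {O, A, B, AB} ✓
  OO → possible child types {O, A} ✓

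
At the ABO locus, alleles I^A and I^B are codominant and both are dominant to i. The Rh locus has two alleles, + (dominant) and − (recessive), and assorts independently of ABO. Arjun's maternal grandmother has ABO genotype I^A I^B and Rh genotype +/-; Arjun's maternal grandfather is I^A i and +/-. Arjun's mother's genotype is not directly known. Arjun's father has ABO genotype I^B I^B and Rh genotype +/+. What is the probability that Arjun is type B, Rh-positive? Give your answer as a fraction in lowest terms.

Arjun's mother's ABO genotype from I^A I^B × I^A i: 1/4 I^A I^A, 1/4 I^A I^B, 1/4 I^A i, 1/4 I^B i.
Crossing each possibility with the father I^B I^B and summing P(type B): 1/4·0 + 1/4·1/2 + 1/4·1/2 + 1/4·1 = 1/2.
Similarly for Rh via the mother's Rh distribution: P(Rh+) = 1.
Independent loci: 1/2 × 1 = 1/2.

1/2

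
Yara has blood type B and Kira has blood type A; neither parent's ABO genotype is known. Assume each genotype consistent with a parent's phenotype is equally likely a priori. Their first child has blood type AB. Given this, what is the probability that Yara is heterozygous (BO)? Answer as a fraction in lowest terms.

1/3

Possible genotypes: Yara ∈ {BB, BO}; Kira ∈ {AA, AO}.
Weight each parental genotype pair by prior × P(type-AB child):
  BB × AA: posterior weight 4/9.
  BB × AO: posterior weight 2/9.
  BO × AA: posterior weight 2/9.
  BO × AO: posterior weight 1/9.
Sum the posterior weight over pairs where Yara is BO: 1/3.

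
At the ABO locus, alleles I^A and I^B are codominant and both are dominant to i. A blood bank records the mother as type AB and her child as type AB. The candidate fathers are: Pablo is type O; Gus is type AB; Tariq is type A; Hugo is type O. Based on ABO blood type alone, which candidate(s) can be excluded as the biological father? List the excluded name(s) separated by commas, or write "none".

A candidate is excluded only if no genotype consistent with his phenotype could produce a type AB child with a type AB mother.
Pablo (type O): no genotype consistent with that phenotype can produce a type-AB child with a type-AB mother.
Hugo (type O): no genotype consistent with that phenotype can produce a type-AB child with a type-AB mother.

Pablo, Hugo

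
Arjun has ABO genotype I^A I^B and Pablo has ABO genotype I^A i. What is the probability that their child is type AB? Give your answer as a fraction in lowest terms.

ABO cross I^A I^B × I^A i → offspring phenotypes: 1/2 A, 1/4 B, 1/4 AB.
So P(type AB) = 1/4.

1/4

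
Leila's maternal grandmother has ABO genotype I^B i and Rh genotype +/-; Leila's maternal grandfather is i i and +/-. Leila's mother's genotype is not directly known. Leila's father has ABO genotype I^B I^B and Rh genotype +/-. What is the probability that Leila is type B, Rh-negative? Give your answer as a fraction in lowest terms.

1/4

Leila's mother's ABO genotype from I^B i × i i: 1/2 I^B i, 1/2 i i.
Crossing each possibility with the father I^B I^B and summing P(type B): 1/2·1 + 1/2·1 = 1.
Similarly for Rh via the mother's Rh distribution: P(Rh-) = 1/4.
Independent loci: 1 × 1/4 = 1/4.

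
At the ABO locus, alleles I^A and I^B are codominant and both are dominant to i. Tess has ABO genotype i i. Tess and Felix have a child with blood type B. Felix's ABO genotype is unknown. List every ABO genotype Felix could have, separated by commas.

I^A I^B, I^B I^B, I^B i

For each candidate genotype of Felix, check whether crossing it with i i can produce every observed child phenotype.
  I^A I^A → possible child types {A} ✗
  I^A I^B → possible child types {A, B} ✓
  I^A i → possible child types {O, A} ✗
  I^B I^B → possible child types {B} ✓
  I^B i → possible child types {O, B} ✓
  i i → possible child types {O} ✗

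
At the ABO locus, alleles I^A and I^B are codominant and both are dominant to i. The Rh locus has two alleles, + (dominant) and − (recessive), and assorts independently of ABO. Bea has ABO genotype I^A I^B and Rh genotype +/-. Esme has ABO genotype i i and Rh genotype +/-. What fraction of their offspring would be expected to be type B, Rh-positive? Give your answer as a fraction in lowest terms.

ABO cross I^A I^B × i i → offspring phenotypes: 1/2 A, 1/2 B.
Rh cross +/- × +/- → 3/4 Rh+, 1/4 Rh-.
Independent loci: P(type B, Rh-positive) = 1/2 × 3/4 = 3/8.

3/8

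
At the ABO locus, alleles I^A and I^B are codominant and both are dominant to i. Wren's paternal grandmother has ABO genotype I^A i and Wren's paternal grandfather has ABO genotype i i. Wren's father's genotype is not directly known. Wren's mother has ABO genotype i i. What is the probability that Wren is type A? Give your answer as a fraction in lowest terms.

Wren's father's ABO genotype from I^A i × i i: 1/2 I^A i, 1/2 i i.
Crossing each possibility with the mother i i and summing P(type A): 1/2·1/2 + 1/2·0 = 1/4.

1/4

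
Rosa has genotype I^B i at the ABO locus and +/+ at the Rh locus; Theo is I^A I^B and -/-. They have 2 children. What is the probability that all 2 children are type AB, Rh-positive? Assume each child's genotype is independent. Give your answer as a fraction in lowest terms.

1/16

ABO cross I^B i × I^A I^B → 1/4 A, 1/2 B, 1/4 AB.
Rh cross +/+ × -/- → 1 Rh+; so P(type AB, Rh-positive) = 1/4 × 1 = 1/4 per child.
All 2 independent: (1/4)^2 = 1/16.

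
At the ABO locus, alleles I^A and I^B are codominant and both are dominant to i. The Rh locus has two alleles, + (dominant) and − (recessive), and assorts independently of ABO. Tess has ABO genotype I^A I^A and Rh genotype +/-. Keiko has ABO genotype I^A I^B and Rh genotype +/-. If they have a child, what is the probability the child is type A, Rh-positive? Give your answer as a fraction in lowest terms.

3/8

ABO cross I^A I^A × I^A I^B → offspring phenotypes: 1/2 A, 1/2 AB.
Rh cross +/- × +/- → 3/4 Rh+, 1/4 Rh-.
Independent loci: P(type A, Rh-positive) = 1/2 × 3/4 = 3/8.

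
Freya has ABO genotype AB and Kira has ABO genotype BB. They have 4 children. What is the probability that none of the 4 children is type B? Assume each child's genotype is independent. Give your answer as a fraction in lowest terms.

1/16

ABO cross AB × BB → 1/2 B, 1/2 AB.
So P(type B) = 1/2 per child.
P(not type B) = 1/2 for one child; (1/2)^4 = 1/16.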